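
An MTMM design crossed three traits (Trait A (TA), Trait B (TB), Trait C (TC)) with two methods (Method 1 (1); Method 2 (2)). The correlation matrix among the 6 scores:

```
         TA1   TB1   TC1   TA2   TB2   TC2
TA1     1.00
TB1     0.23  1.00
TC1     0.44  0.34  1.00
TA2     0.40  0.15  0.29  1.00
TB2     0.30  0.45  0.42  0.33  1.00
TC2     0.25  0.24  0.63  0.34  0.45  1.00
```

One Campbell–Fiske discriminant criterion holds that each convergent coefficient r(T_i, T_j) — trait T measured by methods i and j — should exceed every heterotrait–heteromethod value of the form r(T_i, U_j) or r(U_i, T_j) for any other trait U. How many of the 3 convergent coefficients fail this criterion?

0

Each convergent coefficient versus the relevant comparison correlations:
TA (methods 1·2): 0.40 vs {0.30, 0.15, 0.25, 0.29} → pass.
TB (methods 1·2): 0.45 vs {0.15, 0.30, 0.24, 0.42} → pass.
TC (methods 1·2): 0.63 vs {0.29, 0.25, 0.42, 0.24} → pass.
0 of 3 fail.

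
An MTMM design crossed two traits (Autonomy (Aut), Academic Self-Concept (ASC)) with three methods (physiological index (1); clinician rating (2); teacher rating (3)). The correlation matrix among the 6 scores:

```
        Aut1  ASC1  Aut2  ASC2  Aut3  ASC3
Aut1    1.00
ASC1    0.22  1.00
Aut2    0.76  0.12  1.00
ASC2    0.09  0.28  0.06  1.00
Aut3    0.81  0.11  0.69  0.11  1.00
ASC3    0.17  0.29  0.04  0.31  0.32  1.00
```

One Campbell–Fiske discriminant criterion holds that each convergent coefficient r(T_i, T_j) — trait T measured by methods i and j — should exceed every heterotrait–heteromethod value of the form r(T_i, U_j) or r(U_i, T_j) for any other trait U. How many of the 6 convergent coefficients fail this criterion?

Each convergent coefficient versus the relevant comparison correlations:
Aut (methods 1·2): 0.76 vs {0.09, 0.12} → pass.
Aut (methods 1·3): 0.81 vs {0.17, 0.11} → pass.
Aut (methods 2·3): 0.69 vs {0.04, 0.11} → pass.
ASC (methods 1·2): 0.28 vs {0.12, 0.09} → pass.
ASC (methods 1·3): 0.29 vs {0.11, 0.17} → pass.
ASC (methods 2·3): 0.31 vs {0.11, 0.04} → pass.
0 of 6 fail.

0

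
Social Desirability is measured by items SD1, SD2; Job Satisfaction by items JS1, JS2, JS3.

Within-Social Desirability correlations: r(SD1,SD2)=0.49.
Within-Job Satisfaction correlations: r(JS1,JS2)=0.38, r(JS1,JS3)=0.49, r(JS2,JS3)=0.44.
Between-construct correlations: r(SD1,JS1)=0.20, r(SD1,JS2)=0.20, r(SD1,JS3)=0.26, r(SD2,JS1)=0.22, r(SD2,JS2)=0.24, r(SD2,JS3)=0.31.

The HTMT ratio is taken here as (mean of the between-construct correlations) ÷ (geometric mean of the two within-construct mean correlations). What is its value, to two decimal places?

0.52

Between-construct mean = 1.43/6 = 0.2383.
Mean within-SD = 0.49/1 = 0.4900; mean within-JS = 1.31/3 = 0.4367.
Geometric mean = √(0.4900 × 0.4367) = 0.4626.
HTMT = 0.2383 / 0.4626 = 0.52.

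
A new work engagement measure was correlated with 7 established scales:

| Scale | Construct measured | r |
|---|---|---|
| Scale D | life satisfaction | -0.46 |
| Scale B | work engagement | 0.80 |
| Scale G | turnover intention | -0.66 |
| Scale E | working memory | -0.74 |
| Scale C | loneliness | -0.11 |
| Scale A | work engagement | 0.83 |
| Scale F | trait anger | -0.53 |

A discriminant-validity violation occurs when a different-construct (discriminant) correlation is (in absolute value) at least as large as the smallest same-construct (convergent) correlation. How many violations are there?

Convergent (same construct = work engagement): Scale B, Scale A.
Smallest convergent = 0.80. Discriminant |r|: 0.46, 0.66, 0.74, 0.11, 0.53; count ≥ 0.80 → 0.

0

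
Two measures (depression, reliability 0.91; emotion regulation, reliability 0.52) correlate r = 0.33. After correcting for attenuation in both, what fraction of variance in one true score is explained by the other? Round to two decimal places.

0.23

Disattenuated r = 0.33 / √(0.91 × 0.52) = 0.33 / 0.6879 = 0.4797.
Shared true-score variance = 0.4797² = 0.2301 ≈ 0.23.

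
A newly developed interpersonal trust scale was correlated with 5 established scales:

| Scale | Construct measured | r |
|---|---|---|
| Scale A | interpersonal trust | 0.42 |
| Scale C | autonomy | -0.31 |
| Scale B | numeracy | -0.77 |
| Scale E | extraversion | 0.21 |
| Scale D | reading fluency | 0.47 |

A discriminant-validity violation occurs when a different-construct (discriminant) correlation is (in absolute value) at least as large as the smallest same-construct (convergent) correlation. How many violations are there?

Convergent (same construct = interpersonal trust): Scale A.
Smallest convergent = 0.42. Discriminant |r|: 0.31, 0.77, 0.21, 0.47; count ≥ 0.42 → 2.

2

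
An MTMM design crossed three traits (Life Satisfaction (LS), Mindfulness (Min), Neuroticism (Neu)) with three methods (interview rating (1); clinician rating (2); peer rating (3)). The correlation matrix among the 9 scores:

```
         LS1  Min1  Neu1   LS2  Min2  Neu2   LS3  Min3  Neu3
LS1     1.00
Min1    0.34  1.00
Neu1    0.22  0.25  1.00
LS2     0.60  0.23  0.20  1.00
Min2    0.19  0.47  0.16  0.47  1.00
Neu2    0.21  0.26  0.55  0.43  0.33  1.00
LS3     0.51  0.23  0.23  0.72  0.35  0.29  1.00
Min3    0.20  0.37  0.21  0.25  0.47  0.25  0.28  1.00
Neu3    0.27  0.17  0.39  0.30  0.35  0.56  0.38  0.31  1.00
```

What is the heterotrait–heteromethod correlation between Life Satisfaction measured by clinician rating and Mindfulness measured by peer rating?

Different traits and methods: r(LS2, Min3) = 0.25.

0.25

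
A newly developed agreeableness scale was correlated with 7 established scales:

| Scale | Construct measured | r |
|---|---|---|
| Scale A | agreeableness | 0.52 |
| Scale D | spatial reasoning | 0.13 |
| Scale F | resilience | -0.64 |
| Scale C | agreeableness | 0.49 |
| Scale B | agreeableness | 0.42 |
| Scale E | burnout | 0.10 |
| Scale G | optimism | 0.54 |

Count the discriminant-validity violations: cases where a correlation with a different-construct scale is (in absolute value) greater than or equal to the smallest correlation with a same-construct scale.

Convergent (same construct = agreeableness): Scale A, Scale C, Scale B.
Smallest convergent = 0.42. Discriminant |r|: 0.13, 0.64, 0.10, 0.54; count ≥ 0.42 → 2.

2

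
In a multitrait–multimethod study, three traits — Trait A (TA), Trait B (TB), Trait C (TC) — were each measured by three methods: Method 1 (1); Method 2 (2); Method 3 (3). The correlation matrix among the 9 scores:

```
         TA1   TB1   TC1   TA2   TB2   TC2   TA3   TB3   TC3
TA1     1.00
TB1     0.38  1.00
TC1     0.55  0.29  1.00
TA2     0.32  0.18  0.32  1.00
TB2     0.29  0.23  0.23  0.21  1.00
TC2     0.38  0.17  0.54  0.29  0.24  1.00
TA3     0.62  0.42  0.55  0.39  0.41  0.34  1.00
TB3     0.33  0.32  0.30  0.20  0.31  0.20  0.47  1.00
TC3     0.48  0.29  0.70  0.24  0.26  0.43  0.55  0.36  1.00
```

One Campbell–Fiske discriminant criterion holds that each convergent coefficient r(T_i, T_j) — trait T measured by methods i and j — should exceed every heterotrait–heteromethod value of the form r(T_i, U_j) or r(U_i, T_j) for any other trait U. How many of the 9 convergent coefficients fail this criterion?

Checking each validity diagonal entry against its comparison values:
TA (methods 1·2): 0.32 vs {0.29, 0.18, 0.38, 0.32} → fail.
TA (methods 1·3): 0.62 vs {0.33, 0.42, 0.48, 0.55} → pass.
TA (methods 2·3): 0.39 vs {0.20, 0.41, 0.24, 0.34} → fail.
TB (methods 1·2): 0.23 vs {0.18, 0.29, 0.17, 0.23} → fail.
TB (methods 1·3): 0.32 vs {0.42, 0.33, 0.29, 0.30} → fail.
TB (methods 2·3): 0.31 vs {0.41, 0.20, 0.26, 0.20} → fail.
TC (methods 1·2): 0.54 vs {0.32, 0.38, 0.23, 0.17} → pass.
TC (methods 1·3): 0.70 vs {0.55, 0.48, 0.30, 0.29} → pass.
TC (methods 2·3): 0.43 vs {0.34, 0.24, 0.20, 0.26} → pass.
5 of 9 fail.

5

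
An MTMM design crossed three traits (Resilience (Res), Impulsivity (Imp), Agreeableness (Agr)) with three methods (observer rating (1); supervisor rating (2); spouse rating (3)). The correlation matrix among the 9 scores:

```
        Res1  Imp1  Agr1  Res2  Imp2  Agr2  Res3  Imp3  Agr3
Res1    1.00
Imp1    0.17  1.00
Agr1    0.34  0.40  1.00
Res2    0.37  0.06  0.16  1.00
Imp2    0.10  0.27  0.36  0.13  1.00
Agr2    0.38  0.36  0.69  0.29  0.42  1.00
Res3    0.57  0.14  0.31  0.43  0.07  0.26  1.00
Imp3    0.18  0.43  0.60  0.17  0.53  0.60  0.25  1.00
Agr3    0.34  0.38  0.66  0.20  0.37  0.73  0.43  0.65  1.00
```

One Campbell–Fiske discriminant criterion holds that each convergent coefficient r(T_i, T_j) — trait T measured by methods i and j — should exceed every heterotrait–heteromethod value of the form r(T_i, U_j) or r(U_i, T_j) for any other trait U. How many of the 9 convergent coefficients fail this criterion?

4

Convergent coefficients and their comparison sets:
Res (methods 1·2): 0.37 vs {0.10, 0.06, 0.38, 0.16} → fail.
Res (methods 1·3): 0.57 vs {0.18, 0.14, 0.34, 0.31} → pass.
Res (methods 2·3): 0.43 vs {0.17, 0.07, 0.20, 0.26} → pass.
Imp (methods 1·2): 0.27 vs {0.06, 0.10, 0.36, 0.36} → fail.
Imp (methods 1·3): 0.43 vs {0.14, 0.18, 0.38, 0.60} → fail.
Imp (methods 2·3): 0.53 vs {0.07, 0.17, 0.37, 0.60} → fail.
Agr (methods 1·2): 0.69 vs {0.16, 0.38, 0.36, 0.36} → pass.
Agr (methods 1·3): 0.66 vs {0.31, 0.34, 0.60, 0.38} → pass.
Agr (methods 2·3): 0.73 vs {0.26, 0.20, 0.60, 0.37} → pass.
4 of 9 fail.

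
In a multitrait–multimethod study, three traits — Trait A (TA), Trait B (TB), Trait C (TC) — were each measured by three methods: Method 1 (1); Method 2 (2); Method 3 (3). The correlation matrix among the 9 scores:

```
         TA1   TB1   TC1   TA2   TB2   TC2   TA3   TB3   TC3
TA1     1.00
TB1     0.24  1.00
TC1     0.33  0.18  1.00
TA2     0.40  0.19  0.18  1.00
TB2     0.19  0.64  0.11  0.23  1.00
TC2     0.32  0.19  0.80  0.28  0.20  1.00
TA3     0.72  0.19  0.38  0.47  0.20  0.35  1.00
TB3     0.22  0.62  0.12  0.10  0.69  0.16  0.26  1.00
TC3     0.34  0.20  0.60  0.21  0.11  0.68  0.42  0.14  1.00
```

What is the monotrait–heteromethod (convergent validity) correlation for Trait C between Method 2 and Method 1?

0.80

Same trait (TC), different methods: r(TC2, TC1) = 0.80.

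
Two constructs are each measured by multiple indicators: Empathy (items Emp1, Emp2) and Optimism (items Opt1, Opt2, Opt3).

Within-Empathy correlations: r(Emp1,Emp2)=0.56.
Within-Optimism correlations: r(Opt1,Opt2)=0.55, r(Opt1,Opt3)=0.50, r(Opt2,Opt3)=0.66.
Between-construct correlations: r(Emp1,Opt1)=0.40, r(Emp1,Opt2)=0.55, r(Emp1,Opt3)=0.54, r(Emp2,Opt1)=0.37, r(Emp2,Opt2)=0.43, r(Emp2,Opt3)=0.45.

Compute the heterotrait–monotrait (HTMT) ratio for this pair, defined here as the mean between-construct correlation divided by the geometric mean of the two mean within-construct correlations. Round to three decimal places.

Mean between = 2.74/6 = 0.4567.
Mean within-Emp = 0.56/1 = 0.5600; mean within-Opt = 1.71/3 = 0.5700.
Geometric mean = √(0.5600 × 0.5700) = 0.5650.
HTMT = 0.4567 / 0.5650 = 0.808.

0.808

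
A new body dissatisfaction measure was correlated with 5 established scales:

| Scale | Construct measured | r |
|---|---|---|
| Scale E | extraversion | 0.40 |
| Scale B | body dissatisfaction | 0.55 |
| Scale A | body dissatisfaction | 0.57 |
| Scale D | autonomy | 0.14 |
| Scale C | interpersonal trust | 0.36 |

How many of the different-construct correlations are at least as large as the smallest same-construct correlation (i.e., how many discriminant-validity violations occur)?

0

Convergent (same construct = body dissatisfaction): Scale B, Scale A.
Smallest convergent = 0.55. Discriminant values: 0.40, 0.14, 0.36; count ≥ 0.55 → 0.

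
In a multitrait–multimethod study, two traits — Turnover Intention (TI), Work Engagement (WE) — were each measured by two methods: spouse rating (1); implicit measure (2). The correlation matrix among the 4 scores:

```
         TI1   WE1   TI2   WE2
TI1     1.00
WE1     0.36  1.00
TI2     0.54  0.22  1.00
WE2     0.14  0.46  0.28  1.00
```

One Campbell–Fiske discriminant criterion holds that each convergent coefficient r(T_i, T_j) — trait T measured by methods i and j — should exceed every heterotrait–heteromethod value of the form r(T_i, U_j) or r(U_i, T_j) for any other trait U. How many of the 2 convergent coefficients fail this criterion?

Each convergent coefficient versus the relevant comparison correlations:
TI (methods 1·2): 0.54 vs {0.14, 0.22} → pass.
WE (methods 1·2): 0.46 vs {0.22, 0.14} → pass.
0 of 2 fail.

0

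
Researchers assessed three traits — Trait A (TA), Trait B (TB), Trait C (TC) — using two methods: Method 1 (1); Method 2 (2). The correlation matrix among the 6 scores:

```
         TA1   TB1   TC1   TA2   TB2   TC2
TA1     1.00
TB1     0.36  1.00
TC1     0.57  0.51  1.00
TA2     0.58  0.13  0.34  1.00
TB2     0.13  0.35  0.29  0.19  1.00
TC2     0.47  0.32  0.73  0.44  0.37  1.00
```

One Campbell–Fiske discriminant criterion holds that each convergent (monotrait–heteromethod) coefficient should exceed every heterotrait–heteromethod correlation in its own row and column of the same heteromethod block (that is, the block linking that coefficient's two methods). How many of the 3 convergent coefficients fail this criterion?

Convergent coefficients and their comparison sets:
TA (methods 1·2): 0.58 vs {0.13, 0.13, 0.47, 0.34} → pass.
TB (methods 1·2): 0.35 vs {0.13, 0.13, 0.32, 0.29} → pass.
TC (methods 1·2): 0.73 vs {0.34, 0.47, 0.29, 0.32} → pass.
0 of 3 fail.

0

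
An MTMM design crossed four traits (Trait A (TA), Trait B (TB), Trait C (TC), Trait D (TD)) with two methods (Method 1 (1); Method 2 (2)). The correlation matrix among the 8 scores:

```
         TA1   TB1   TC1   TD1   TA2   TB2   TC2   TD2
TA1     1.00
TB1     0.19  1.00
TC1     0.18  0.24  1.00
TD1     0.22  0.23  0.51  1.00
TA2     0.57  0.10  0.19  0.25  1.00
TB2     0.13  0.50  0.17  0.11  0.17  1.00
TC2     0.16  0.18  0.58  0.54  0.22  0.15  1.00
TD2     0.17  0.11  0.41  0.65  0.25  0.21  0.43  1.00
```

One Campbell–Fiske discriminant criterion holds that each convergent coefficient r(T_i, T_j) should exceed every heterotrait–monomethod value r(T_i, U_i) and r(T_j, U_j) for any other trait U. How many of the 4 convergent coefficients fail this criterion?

Checking each validity diagonal entry against its comparison values:
TA (methods 1·2): 0.57 vs {0.19, 0.17, 0.18, 0.22, 0.22, 0.25} → pass.
TB (methods 1·2): 0.50 vs {0.19, 0.17, 0.24, 0.15, 0.23, 0.21} → pass.
TC (methods 1·2): 0.58 vs {0.18, 0.22, 0.24, 0.15, 0.51, 0.43} → pass.
TD (methods 1·2): 0.65 vs {0.22, 0.25, 0.23, 0.21, 0.51, 0.43} → pass.
0 of 4 fail.

0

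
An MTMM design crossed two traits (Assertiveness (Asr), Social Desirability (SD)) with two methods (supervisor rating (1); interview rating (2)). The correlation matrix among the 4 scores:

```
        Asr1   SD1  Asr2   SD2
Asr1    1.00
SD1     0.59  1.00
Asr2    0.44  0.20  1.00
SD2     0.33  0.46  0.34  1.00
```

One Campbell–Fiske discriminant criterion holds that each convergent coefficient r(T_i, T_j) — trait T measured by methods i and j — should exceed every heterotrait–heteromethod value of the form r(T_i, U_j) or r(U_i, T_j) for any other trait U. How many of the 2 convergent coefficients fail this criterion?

0

Convergent coefficients and their comparison sets:
Asr (methods 1·2): 0.44 vs {0.33, 0.20} → pass.
SD (methods 1·2): 0.46 vs {0.20, 0.33} → pass.
0 of 2 fail.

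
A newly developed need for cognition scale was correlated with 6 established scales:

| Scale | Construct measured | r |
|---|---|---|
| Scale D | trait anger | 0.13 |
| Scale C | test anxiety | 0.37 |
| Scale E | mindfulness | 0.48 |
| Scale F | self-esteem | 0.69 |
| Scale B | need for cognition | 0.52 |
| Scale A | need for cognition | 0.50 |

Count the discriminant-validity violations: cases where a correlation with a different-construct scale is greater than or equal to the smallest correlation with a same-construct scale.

Convergent (same construct = need for cognition): Scale B, Scale A.
Smallest convergent = 0.50. Discriminant values: 0.13, 0.37, 0.48, 0.69; count ≥ 0.50 → 1.

1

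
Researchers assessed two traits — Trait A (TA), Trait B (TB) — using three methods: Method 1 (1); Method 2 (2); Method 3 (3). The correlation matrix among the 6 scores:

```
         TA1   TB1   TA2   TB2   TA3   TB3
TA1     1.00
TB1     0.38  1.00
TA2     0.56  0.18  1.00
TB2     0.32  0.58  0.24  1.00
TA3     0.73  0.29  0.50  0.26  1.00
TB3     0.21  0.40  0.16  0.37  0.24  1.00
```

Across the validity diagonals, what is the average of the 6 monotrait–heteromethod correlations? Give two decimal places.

0.52

Convergent values: 0.56, 0.73, 0.50, 0.58, 0.40, 0.37; mean = 3.14/6 = 0.52.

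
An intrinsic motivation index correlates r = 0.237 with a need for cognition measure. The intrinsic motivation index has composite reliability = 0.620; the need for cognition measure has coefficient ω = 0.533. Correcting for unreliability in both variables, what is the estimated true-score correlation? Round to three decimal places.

0.412

r_true = r_obs / √(r_xx · r_yy) = 0.237 / √(0.620 × 0.533) = 0.237 / √0.330460 = 0.237 / 0.5749 ≈ 0.412.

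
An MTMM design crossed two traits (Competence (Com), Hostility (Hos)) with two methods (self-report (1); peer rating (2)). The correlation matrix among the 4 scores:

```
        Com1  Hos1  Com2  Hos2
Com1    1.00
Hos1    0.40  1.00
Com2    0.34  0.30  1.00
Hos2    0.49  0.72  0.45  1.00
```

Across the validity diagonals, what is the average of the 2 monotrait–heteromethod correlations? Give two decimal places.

0.53

Convergent values: 0.34, 0.72; mean = 1.06/2 = 0.53.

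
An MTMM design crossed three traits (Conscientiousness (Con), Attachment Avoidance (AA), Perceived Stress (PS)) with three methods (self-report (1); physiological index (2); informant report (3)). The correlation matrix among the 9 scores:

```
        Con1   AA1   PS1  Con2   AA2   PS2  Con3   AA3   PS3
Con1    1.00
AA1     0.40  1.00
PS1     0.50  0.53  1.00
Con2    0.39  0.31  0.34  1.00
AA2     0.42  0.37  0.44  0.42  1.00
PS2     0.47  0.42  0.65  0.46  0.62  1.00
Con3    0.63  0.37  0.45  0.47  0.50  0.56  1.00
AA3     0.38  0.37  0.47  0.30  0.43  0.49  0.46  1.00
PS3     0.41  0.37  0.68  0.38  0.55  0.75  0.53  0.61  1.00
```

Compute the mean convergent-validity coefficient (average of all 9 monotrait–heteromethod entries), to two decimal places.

0.53

Convergent values: 0.39, 0.63, 0.47, 0.37, 0.37, 0.43, 0.65, 0.68, 0.75; mean = 4.74/9 = 0.53.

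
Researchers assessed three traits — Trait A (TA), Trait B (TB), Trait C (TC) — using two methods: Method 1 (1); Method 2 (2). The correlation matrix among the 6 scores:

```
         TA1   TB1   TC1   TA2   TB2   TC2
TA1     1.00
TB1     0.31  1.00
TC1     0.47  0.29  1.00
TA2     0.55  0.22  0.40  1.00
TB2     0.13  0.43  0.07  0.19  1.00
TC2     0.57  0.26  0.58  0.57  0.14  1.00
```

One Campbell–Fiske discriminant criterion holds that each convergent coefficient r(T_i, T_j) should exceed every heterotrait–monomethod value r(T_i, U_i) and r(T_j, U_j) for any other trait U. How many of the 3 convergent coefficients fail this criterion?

1

Checking each validity diagonal entry against its comparison values:
TA (methods 1·2): 0.55 vs {0.31, 0.19, 0.47, 0.57} → fail.
TB (methods 1·2): 0.43 vs {0.31, 0.19, 0.29, 0.14} → pass.
TC (methods 1·2): 0.58 vs {0.47, 0.57, 0.29, 0.14} → pass.
1 of 3 fail.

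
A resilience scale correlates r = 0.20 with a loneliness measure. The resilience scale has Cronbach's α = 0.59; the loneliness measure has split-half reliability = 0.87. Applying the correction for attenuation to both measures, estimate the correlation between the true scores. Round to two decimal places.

r_true = r_obs / √(r_xx · r_yy) = 0.20 / √(0.59 × 0.87) = 0.20 / √0.5133 = 0.20 / 0.7164 ≈ 0.28.

0.28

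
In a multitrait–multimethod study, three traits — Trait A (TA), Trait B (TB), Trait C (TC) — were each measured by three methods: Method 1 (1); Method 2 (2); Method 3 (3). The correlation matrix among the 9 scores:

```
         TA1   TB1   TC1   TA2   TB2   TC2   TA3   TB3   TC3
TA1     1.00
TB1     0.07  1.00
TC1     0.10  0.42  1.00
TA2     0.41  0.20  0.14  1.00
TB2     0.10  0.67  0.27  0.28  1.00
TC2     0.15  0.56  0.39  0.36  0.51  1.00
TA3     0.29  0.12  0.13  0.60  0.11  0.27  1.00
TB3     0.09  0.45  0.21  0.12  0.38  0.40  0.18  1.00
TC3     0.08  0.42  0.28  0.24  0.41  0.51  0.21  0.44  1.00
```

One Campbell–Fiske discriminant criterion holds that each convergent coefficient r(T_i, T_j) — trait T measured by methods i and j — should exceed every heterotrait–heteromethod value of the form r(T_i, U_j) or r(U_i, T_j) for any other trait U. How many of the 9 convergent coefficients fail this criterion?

Convergent coefficients and their comparison sets:
TA (methods 1·2): 0.41 vs {0.10, 0.20, 0.15, 0.14} → pass.
TA (methods 1·3): 0.29 vs {0.09, 0.12, 0.08, 0.13} → pass.
TA (methods 2·3): 0.60 vs {0.12, 0.11, 0.24, 0.27} → pass.
TB (methods 1·2): 0.67 vs {0.20, 0.10, 0.56, 0.27} → pass.
TB (methods 1·3): 0.45 vs {0.12, 0.09, 0.42, 0.21} → pass.
TB (methods 2·3): 0.38 vs {0.11, 0.12, 0.41, 0.40} → fail.
TC (methods 1·2): 0.39 vs {0.14, 0.15, 0.27, 0.56} → fail.
TC (methods 1·3): 0.28 vs {0.13, 0.08, 0.21, 0.42} → fail.
TC (methods 2·3): 0.51 vs {0.27, 0.24, 0.40, 0.41} → pass.
3 of 9 fail.

3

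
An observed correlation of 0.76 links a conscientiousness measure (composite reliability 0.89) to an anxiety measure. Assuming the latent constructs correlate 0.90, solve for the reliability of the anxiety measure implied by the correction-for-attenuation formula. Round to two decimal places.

0.80

r_true = r_obs / √(r_xx · r_yy) ⇒ 0.90 = 0.76 / √(0.89 · r_yy).
√(0.89 · r_yy) = 0.76 / 0.90 = 0.8444; 0.89 · r_yy = 0.7130; r_yy = 0.7130 / 0.89 ≈ 0.80.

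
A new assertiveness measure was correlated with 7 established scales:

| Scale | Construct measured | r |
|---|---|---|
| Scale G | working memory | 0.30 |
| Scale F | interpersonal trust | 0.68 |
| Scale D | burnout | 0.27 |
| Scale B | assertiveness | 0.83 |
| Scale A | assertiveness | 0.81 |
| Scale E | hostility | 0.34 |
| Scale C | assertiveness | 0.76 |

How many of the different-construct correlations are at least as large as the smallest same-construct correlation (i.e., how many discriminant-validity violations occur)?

0

Convergent (same construct = assertiveness): Scale B, Scale A, Scale C.
Smallest convergent = 0.76. Discriminant values: 0.30, 0.68, 0.27, 0.34; count ≥ 0.76 → 0.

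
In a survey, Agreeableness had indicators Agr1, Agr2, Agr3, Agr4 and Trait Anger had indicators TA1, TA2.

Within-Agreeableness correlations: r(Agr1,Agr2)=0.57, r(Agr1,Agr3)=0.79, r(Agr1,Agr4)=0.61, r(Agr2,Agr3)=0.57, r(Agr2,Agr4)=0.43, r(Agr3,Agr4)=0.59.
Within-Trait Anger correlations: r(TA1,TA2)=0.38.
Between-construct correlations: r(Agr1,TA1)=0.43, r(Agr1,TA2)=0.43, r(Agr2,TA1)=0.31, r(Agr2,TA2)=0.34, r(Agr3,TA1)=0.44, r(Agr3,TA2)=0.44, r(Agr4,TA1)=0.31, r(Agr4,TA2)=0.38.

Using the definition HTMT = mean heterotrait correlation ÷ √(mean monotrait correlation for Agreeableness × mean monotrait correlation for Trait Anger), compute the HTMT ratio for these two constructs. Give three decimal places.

0.811

Mean heterotrait r = 3.08/8 = 0.3850.
Mean within-Agr = 3.56/6 = 0.5933; mean within-TA = 0.38/1 = 0.3800.
Geometric mean = √(0.5933 × 0.3800) = 0.4748.
HTMT = 0.3850 / 0.4748 = 0.811.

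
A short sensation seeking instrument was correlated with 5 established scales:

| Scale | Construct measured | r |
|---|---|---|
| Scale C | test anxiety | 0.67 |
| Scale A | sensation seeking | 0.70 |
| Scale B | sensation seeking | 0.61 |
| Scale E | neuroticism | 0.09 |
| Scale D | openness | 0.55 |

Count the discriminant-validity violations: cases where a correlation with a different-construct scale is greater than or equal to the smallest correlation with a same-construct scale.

Convergent (same construct = sensation seeking): Scale A, Scale B.
Smallest convergent = 0.61. Discriminant values: 0.67, 0.09, 0.55; count ≥ 0.61 → 1.

1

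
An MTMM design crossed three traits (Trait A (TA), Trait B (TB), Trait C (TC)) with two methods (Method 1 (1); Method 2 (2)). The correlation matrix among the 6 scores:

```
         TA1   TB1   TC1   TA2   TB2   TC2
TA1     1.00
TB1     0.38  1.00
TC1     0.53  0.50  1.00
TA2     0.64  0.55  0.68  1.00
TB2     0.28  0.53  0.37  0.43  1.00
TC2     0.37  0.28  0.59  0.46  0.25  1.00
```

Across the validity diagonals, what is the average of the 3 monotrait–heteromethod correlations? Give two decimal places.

Convergent values: 0.64, 0.53, 0.59; mean = 1.76/3 = 0.59.

0.59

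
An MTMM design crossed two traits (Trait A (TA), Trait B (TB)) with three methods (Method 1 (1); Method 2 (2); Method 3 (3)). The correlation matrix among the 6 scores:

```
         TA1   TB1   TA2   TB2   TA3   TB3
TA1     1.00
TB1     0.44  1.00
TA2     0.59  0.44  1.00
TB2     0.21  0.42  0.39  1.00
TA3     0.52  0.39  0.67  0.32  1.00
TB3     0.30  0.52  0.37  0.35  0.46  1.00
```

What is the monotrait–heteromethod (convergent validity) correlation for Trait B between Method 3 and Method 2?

Same trait (TB), different methods: r(TB3, TB2) = 0.35.

0.35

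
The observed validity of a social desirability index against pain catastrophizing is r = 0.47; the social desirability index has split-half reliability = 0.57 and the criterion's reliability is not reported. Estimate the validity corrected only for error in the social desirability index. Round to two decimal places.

Single correction: r_c = r_obs / √r_xx = 0.47 / √0.57 = 0.47 / 0.7550 ≈ 0.62.

0.62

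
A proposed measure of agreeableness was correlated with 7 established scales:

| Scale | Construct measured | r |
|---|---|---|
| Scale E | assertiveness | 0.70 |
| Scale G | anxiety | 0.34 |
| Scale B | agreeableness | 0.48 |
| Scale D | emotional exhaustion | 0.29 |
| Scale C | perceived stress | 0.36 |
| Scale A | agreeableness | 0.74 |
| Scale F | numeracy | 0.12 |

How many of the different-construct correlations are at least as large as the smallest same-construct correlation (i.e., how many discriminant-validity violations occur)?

Convergent (same construct = agreeableness): Scale B, Scale A.
Smallest convergent = 0.48. Discriminant values: 0.70, 0.34, 0.29, 0.36, 0.12; count ≥ 0.48 → 1.

1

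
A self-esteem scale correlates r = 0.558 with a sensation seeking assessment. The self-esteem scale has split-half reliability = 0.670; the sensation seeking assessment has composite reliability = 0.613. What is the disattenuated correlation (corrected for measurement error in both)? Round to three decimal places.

0.871

r_true = r_obs / √(r_xx · r_yy) = 0.558 / √(0.670 × 0.613) = 0.558 / √0.410710 = 0.558 / 0.6409 ≈ 0.871.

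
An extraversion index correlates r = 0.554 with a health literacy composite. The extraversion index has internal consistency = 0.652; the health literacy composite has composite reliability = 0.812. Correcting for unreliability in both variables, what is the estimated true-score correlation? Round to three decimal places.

0.761

r_true = r_obs / √(r_xx · r_yy) = 0.554 / √(0.652 × 0.812) = 0.554 / √0.529424 = 0.554 / 0.7276 ≈ 0.761.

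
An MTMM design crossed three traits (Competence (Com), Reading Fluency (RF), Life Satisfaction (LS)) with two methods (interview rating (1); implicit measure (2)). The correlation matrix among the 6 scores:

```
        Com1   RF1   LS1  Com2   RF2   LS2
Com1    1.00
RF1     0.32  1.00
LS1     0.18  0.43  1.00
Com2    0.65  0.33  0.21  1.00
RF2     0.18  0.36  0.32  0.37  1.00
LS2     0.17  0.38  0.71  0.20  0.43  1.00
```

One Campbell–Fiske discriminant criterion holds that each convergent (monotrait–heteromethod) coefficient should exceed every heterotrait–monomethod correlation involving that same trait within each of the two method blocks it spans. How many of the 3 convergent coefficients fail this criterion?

1

Each convergent coefficient versus the relevant comparison correlations:
Com (methods 1·2): 0.65 vs {0.32, 0.37, 0.18, 0.20} → pass.
RF (methods 1·2): 0.36 vs {0.32, 0.37, 0.43, 0.43} → fail.
LS (methods 1·2): 0.71 vs {0.18, 0.20, 0.43, 0.43} → pass.
1 of 3 fail.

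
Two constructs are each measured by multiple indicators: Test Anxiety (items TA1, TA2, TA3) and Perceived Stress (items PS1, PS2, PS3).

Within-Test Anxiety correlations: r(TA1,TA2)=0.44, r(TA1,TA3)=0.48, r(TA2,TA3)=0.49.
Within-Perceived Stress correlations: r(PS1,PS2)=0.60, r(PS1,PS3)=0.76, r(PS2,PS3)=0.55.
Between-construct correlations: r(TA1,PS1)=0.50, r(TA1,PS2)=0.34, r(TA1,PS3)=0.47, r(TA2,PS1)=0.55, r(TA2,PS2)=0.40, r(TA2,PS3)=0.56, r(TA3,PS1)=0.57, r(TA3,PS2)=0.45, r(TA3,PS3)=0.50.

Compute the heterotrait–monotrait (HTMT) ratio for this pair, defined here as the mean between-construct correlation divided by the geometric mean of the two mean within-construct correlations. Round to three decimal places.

Between-construct mean = 4.34/9 = 0.4822.
Mean within-TA = 1.41/3 = 0.4700; mean within-PS = 1.91/3 = 0.6367.
Geometric mean = √(0.4700 × 0.6367) = 0.5470.
HTMT = 0.4822 / 0.5470 = 0.882.

0.882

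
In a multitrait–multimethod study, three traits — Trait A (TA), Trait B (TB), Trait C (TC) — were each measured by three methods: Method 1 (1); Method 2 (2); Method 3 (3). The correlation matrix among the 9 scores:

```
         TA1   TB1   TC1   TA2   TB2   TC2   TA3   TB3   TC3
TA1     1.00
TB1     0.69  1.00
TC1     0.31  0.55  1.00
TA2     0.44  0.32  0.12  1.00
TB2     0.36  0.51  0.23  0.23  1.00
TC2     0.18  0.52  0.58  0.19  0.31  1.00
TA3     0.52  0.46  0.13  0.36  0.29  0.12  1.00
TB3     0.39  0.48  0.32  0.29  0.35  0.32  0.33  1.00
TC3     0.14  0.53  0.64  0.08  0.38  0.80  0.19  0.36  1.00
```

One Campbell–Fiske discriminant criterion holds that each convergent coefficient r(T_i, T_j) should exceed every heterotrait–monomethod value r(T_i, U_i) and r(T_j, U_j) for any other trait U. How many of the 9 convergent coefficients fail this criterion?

Checking each validity diagonal entry against its comparison values:
TA (methods 1·2): 0.44 vs {0.69, 0.23, 0.31, 0.19} → fail.
TA (methods 1·3): 0.52 vs {0.69, 0.33, 0.31, 0.19} → fail.
TA (methods 2·3): 0.36 vs {0.23, 0.33, 0.19, 0.19} → pass.
TB (methods 1·2): 0.51 vs {0.69, 0.23, 0.55, 0.31} → fail.
TB (methods 1·3): 0.48 vs {0.69, 0.33, 0.55, 0.36} → fail.
TB (methods 2·3): 0.35 vs {0.23, 0.33, 0.31, 0.36} → fail.
TC (methods 1·2): 0.58 vs {0.31, 0.19, 0.55, 0.31} → pass.
TC (methods 1·3): 0.64 vs {0.31, 0.19, 0.55, 0.36} → pass.
TC (methods 2·3): 0.80 vs {0.19, 0.19, 0.31, 0.36} → pass.
5 of 9 fail.

5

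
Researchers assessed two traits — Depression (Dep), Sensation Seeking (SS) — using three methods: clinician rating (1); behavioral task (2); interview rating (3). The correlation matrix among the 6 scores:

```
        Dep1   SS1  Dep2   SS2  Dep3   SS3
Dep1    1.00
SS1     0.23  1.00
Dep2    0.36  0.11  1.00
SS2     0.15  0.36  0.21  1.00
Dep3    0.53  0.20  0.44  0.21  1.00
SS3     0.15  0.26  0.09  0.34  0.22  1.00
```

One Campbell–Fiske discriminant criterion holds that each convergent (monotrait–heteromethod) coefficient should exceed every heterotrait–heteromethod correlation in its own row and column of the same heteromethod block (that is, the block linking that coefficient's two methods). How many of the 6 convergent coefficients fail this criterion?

Each convergent coefficient versus the relevant comparison correlations:
Dep (methods 1·2): 0.36 vs {0.15, 0.11} → pass.
Dep (methods 1·3): 0.53 vs {0.15, 0.20} → pass.
Dep (methods 2·3): 0.44 vs {0.09, 0.21} → pass.
SS (methods 1·2): 0.36 vs {0.11, 0.15} → pass.
SS (methods 1·3): 0.26 vs {0.20, 0.15} → pass.
SS (methods 2·3): 0.34 vs {0.21, 0.09} → pass.
0 of 6 fail.

0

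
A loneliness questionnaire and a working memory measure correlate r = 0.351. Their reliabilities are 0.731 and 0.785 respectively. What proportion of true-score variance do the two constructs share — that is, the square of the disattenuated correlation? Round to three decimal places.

0.215

Disattenuated r = 0.351 / √(0.731 × 0.785) = 0.351 / 0.7575 = 0.4634.
Shared true-score variance = 0.4634² = 0.2147 ≈ 0.215.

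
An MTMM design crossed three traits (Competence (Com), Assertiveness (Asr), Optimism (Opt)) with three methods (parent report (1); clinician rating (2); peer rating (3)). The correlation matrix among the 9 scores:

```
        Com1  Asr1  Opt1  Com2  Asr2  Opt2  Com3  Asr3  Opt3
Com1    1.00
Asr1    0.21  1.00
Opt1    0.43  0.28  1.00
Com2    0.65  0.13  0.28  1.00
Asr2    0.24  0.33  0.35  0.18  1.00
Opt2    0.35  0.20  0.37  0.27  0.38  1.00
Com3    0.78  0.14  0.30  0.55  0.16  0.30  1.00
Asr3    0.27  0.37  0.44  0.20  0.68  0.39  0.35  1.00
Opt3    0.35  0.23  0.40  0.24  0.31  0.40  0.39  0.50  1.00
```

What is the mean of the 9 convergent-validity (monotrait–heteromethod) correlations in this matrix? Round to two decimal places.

0.50

Convergent values: 0.65, 0.78, 0.55, 0.33, 0.37, 0.68, 0.37, 0.40, 0.40; mean = 4.53/9 = 0.50.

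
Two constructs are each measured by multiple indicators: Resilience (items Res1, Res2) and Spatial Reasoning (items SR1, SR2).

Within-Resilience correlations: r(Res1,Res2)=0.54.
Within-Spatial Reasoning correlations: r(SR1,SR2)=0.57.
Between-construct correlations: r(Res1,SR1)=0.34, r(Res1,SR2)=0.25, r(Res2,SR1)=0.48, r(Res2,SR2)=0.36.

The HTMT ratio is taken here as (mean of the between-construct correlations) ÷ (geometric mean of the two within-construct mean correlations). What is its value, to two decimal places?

0.64

Mean between = 1.43/4 = 0.3575.
Mean within-Res = 0.54/1 = 0.5400; mean within-SR = 0.57/1 = 0.5700.
Geometric mean = √(0.5400 × 0.5700) = 0.5548.
HTMT = 0.3575 / 0.5548 = 0.64.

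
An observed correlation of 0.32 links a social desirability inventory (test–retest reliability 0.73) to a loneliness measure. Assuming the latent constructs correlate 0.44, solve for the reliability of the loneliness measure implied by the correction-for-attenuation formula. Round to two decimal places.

0.72

r_true = r_obs / √(r_xx · r_yy) ⇒ 0.44 = 0.32 / √(0.73 · r_yy).
√(0.73 · r_yy) = 0.32 / 0.44 = 0.7273; 0.73 · r_yy = 0.5290; r_yy = 0.5290 / 0.73 ≈ 0.72.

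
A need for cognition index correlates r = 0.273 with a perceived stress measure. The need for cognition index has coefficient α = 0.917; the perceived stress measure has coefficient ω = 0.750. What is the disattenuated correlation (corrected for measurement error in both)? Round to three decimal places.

r_true = r_obs / √(r_xx · r_yy) = 0.273 / √(0.917 × 0.750) = 0.273 / √0.687750 = 0.273 / 0.8293 ≈ 0.329.

0.329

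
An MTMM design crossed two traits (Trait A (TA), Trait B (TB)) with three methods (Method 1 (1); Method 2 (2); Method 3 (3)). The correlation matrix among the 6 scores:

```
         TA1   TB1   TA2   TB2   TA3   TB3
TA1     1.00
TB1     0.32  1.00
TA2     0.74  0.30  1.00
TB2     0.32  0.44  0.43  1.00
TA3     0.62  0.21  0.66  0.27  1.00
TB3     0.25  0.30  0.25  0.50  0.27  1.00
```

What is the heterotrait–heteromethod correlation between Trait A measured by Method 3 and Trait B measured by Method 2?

0.27

Different traits and methods: r(TA3, TB2) = 0.27.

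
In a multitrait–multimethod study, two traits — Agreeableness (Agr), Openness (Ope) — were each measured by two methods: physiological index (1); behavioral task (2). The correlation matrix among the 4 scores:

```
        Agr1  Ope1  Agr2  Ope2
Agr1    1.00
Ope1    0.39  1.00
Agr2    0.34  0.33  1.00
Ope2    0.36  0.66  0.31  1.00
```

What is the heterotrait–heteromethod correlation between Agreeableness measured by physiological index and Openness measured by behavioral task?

0.36

Different traits and methods: r(Agr1, Ope2) = 0.36.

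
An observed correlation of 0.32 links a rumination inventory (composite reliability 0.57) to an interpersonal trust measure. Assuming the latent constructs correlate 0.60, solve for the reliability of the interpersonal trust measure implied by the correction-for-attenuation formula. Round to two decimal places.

0.50

r_true = r_obs / √(r_xx · r_yy) ⇒ 0.60 = 0.32 / √(0.57 · r_yy).
√(0.57 · r_yy) = 0.32 / 0.60 = 0.5333; 0.57 · r_yy = 0.2844; r_yy = 0.2844 / 0.57 ≈ 0.50.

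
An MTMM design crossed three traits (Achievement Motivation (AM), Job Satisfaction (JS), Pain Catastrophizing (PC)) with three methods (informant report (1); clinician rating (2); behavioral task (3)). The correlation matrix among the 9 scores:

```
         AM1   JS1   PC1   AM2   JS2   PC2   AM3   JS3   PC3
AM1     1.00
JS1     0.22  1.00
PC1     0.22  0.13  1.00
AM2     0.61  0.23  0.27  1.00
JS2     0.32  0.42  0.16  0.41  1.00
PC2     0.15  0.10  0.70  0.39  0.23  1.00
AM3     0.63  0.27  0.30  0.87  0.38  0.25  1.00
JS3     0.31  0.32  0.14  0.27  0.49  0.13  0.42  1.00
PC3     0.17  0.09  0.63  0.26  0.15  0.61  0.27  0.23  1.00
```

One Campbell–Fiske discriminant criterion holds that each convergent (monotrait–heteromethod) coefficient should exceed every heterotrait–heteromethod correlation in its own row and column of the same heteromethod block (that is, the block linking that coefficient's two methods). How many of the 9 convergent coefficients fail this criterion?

0

Checking each validity diagonal entry against its comparison values:
AM (methods 1·2): 0.61 vs {0.32, 0.23, 0.15, 0.27} → pass.
AM (methods 1·3): 0.63 vs {0.31, 0.27, 0.17, 0.30} → pass.
AM (methods 2·3): 0.87 vs {0.27, 0.38, 0.26, 0.25} → pass.
JS (methods 1·2): 0.42 vs {0.23, 0.32, 0.10, 0.16} → pass.
JS (methods 1·3): 0.32 vs {0.27, 0.31, 0.09, 0.14} → pass.
JS (methods 2·3): 0.49 vs {0.38, 0.27, 0.15, 0.13} → pass.
PC (methods 1·2): 0.70 vs {0.27, 0.15, 0.16, 0.10} → pass.
PC (methods 1·3): 0.63 vs {0.30, 0.17, 0.14, 0.09} → pass.
PC (methods 2·3): 0.61 vs {0.25, 0.26, 0.13, 0.15} → pass.
0 of 9 fail.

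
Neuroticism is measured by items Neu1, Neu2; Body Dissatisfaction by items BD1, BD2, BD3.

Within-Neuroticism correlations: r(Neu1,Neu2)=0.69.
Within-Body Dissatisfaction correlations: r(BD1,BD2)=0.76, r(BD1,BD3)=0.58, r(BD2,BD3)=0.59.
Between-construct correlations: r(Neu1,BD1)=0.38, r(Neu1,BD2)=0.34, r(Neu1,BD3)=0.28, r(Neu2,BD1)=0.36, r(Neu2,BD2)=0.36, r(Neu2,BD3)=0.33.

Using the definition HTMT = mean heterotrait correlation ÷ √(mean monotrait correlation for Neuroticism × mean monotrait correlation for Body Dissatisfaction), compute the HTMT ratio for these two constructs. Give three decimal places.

0.513

Mean between = 2.05/6 = 0.3417.
Mean within-Neu = 0.69/1 = 0.6900; mean within-BD = 1.93/3 = 0.6433.
Geometric mean = √(0.6900 × 0.6433) = 0.6662.
HTMT = 0.3417 / 0.6662 = 0.513.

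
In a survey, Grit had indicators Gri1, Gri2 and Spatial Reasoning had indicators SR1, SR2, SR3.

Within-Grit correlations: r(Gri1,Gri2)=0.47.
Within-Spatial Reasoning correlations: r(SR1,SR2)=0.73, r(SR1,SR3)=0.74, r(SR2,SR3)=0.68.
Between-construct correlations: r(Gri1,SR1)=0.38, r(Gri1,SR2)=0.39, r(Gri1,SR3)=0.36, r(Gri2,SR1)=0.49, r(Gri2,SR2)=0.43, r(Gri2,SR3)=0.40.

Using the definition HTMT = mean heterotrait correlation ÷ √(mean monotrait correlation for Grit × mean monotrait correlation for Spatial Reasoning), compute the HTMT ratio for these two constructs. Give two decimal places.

Mean heterotrait r = 2.45/6 = 0.4083.
Mean within-Gri = 0.47/1 = 0.4700; mean within-SR = 2.15/3 = 0.7167.
Geometric mean = √(0.4700 × 0.7167) = 0.5804.
HTMT = 0.4083 / 0.5804 = 0.70.

0.70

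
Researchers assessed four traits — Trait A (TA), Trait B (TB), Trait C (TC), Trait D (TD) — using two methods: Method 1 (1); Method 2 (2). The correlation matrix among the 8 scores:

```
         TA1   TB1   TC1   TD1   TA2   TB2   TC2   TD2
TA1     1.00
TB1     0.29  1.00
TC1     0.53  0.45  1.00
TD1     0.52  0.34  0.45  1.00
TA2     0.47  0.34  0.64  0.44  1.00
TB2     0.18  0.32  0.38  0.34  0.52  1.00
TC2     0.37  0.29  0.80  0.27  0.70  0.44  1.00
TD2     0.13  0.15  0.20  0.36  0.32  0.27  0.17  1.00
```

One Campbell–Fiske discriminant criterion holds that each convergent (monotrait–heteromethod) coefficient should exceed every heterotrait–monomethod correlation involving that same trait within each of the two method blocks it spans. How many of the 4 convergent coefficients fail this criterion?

3

Checking each validity diagonal entry against its comparison values:
TA (methods 1·2): 0.47 vs {0.29, 0.52, 0.53, 0.70, 0.52, 0.32} → fail.
TB (methods 1·2): 0.32 vs {0.29, 0.52, 0.45, 0.44, 0.34, 0.27} → fail.
TC (methods 1·2): 0.80 vs {0.53, 0.70, 0.45, 0.44, 0.45, 0.17} → pass.
TD (methods 1·2): 0.36 vs {0.52, 0.32, 0.34, 0.27, 0.45, 0.17} → fail.
3 of 4 fail.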